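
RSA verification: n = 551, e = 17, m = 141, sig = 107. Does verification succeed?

Squares mod 551: sig^1≡107, sig^2≡429, sig^4≡7, sig^8≡49, sig^16≡197
17 = 16 + 1, so sig^17 ≡ 197·107 ≡ 141 (mod 551)
141 = m, so the signature checks out.

passes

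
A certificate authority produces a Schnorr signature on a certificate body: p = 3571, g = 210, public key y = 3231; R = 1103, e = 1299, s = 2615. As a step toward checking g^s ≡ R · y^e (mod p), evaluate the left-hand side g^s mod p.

210^2 = 44100 ≡ 1248
210^4 ≡ 1248^2 = 1557504 ≡ 548
210^8 ≡ 548^2 = 300304 ≡ 340
210^16 ≡ 340^2 = 115600 ≡ 1328
210^32 ≡ 1328^2 = 1763584 ≡ 3081
210^64 ≡ 3081^2 = 9492561 ≡ 843
210^128 ≡ 843^2 = 710649 ≡ 20
210^256 ≡ 20^2 = 400
210^512 ≡ 400^2 = 160000 ≡ 2876
210^1024 ≡ 2876^2 = 8271376 ≡ 940
210^2048 ≡ 940^2 = 883600 ≡ 1563
2615 = 2048 + 512 + 32 + 16 + 4 + 2 + 1, so 210^2615 ≡ 1563·2876·3081·1328·548·1248·210 ≡ 2229 (mod 3571)

2229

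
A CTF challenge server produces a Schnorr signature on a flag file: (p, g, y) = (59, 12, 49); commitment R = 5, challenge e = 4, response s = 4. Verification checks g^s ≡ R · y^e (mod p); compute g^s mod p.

27

12^2 = 144 ≡ 26
12^4 ≡ 26^2 = 676 ≡ 27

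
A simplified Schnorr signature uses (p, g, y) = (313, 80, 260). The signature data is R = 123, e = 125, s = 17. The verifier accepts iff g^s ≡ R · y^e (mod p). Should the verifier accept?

reject

g^s mod p:
80^2 = 6400 ≡ 140
80^4 ≡ 140^2 = 19600 ≡ 194
80^8 ≡ 194^2 = 37636 ≡ 76
80^16 ≡ 76^2 = 5776 ≡ 142
17 = 16 + 1, so 80^17 ≡ 142·80 ≡ 92 (mod 313)
R · y^e mod p:
260^2 = 67600 ≡ 305
260^4 ≡ 305^2 = 93025 ≡ 64
260^8 ≡ 64^2 = 4096 ≡ 27
260^16 ≡ 27^2 = 729 ≡ 103
260^32 ≡ 103^2 = 10609 ≡ 280
260^64 ≡ 280^2 = 78400 ≡ 150
125 = 64 + 32 + 16 + 8 + 4 + 1, so 260^125 ≡ 150·280·103·27·64·260 ≡ 245 (mod 313)
123·245 = 30135 ≡ 87 (mod 313)
92 ≠ 87; the check fails.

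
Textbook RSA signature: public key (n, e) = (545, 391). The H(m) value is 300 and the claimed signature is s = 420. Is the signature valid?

s^2 ≡ 420^2 = 176400 ≡ 365
s^4 ≡ 365^2 = 133225 ≡ 245
s^8 ≡ 245^2 = 60025 ≡ 75
s^16 ≡ 75^2 = 5625 ≡ 175
s^32 ≡ 175^2 = 30625 ≡ 105
s^64 ≡ 105^2 = 11025 ≡ 125
s^128 ≡ 125^2 = 15625 ≡ 365
s^256 ≡ 365^2 = 133225 ≡ 245
391 = 256 + 128 + 4 + 2 + 1, so s^391 ≡ 245·365·245·365·420 ≡ 300 (mod 545)
Since 300 equals the digest 300, verification succeeds.

valid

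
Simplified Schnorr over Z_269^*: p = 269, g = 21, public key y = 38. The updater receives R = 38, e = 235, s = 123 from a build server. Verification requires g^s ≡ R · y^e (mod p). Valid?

g^s mod p:
Squares mod 269: 21^1≡21, 21^2≡172, 21^4≡263, 21^8≡36, 21^16≡220, 21^32≡249, 21^64≡131
123 = 64 + 32 + 16 + 8 + 2 + 1, so 21^123 ≡ 131·249·220·36·172·21 ≡ 41 (mod 269)
R · y^e mod p:
Squares mod 269: 38^1≡38, 38^2≡99, 38^4≡117, 38^8≡239, 38^16≡93, 38^32≡41, 38^64≡67, 38^128≡185
235 = 128 + 64 + 32 + 8 + 2 + 1, so 38^235 ≡ 185·67·41·239·99·38 ≡ 24 (mod 269)
38·24 = 912 ≡ 105 (mod 269)
41 ≠ 105; the check fails.

no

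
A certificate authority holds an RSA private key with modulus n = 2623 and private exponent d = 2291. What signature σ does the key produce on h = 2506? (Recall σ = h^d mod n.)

1834

h^2 ≡ 2506^2 = 6280036 ≡ 574
h^4 ≡ 574^2 = 329476 ≡ 1601
h^8 ≡ 1601^2 = 2563201 ≡ 530
h^16 ≡ 530^2 = 280900 ≡ 239
h^32 ≡ 239^2 = 57121 ≡ 2038
h^64 ≡ 2038^2 = 4153444 ≡ 1235
h^128 ≡ 1235^2 = 1525225 ≡ 1262
h^256 ≡ 1262^2 = 1592644 ≡ 483
h^512 ≡ 483^2 = 233289 ≡ 2465
h^1024 ≡ 2465^2 = 6076225 ≡ 1357
h^2048 ≡ 1357^2 = 1841449 ≡ 103
2291 = 2048 + 128 + 64 + 32 + 16 + 2 + 1, so h^2291 ≡ 103·1262·1235·2038·239·574·2506 ≡ 1834 (mod 2623)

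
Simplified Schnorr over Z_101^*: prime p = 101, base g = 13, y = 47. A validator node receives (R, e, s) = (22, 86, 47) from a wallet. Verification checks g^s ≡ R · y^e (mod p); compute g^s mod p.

13^2 = 169 ≡ 68
13^4 ≡ 68^2 = 4624 ≡ 79
13^8 ≡ 79^2 = 6241 ≡ 80
13^16 ≡ 80^2 = 6400 ≡ 37
13^32 ≡ 37^2 = 1369 ≡ 56
47 = 32 + 8 + 4 + 2 + 1, so 13^47 ≡ 56·80·79·68·13 ≡ 4 (mod 101)

4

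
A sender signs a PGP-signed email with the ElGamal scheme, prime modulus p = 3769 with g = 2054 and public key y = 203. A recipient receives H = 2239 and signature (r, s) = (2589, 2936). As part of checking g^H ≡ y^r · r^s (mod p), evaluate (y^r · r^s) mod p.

1188

203^2 = 41209 ≡ 3519
203^4 ≡ 3519^2 = 12383361 ≡ 2196
203^8 ≡ 2196^2 = 4822416 ≡ 1865
203^16 ≡ 1865^2 = 3478225 ≡ 3207
203^32 ≡ 3207^2 = 10284849 ≡ 3017
203^64 ≡ 3017^2 = 9102289 ≡ 154
203^128 ≡ 154^2 = 23716 ≡ 1102
203^256 ≡ 1102^2 = 1214404 ≡ 786
203^512 ≡ 786^2 = 617796 ≡ 3449
203^1024 ≡ 3449^2 = 11895601 ≡ 637
203^2048 ≡ 637^2 = 405769 ≡ 2486
2589 = 2048 + 512 + 16 + 8 + 4 + 1, so 203^2589 ≡ 2486·3449·3207·1865·2196·203 ≡ 905 (mod 3769)
2589^2 = 6702921 ≡ 1639
2589^4 ≡ 1639^2 = 2686321 ≡ 2793
2589^8 ≡ 2793^2 = 7800849 ≡ 2788
2589^16 ≡ 2788^2 = 7772944 ≡ 1266
2589^32 ≡ 1266^2 = 1602756 ≡ 931
2589^64 ≡ 931^2 = 866761 ≡ 3660
2589^128 ≡ 3660^2 = 13395600 ≡ 574
2589^256 ≡ 574^2 = 329476 ≡ 1573
2589^512 ≡ 1573^2 = 2474329 ≡ 1865
2589^1024 ≡ 1865^2 = 3478225 ≡ 3207
2589^2048 ≡ 3207^2 = 10284849 ≡ 3017
2936 = 2048 + 512 + 256 + 64 + 32 + 16 + 8, so 2589^2936 ≡ 3017·1865·1573·3660·931·1266·2788 ≡ 2700 (mod 3769)
y^r · r^s ≡ 905·2700 = 2443500 ≡ 1188 (mod 3769)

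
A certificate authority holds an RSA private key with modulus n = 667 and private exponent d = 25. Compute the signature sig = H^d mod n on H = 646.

606

H^2 ≡ 646^2 = 417316 ≡ 441
H^4 ≡ 441^2 = 194481 ≡ 384
H^8 ≡ 384^2 = 147456 ≡ 49
H^16 ≡ 49^2 = 2401 ≡ 400
25 = 16 + 8 + 1, so H^25 ≡ 400·49·646 ≡ 606 (mod 667)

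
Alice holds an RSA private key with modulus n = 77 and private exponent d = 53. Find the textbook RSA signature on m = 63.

m^2 ≡ 63^2 = 3969 ≡ 42
m^4 ≡ 42^2 = 1764 ≡ 70
m^8 ≡ 70^2 = 4900 ≡ 49
m^16 ≡ 49^2 = 2401 ≡ 14
m^32 ≡ 14^2 = 196 ≡ 42
53 = 32 + 16 + 4 + 1, so m^53 ≡ 42·14·70·63 ≡ 28 (mod 77)

28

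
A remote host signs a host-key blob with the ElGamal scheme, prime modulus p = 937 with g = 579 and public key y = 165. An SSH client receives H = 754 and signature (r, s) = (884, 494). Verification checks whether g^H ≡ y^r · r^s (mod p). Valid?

yes

Left side g^H mod p:
Squares mod 937: 579^1≡579, 579^2≡732, 579^4≡797, 579^8≡860, 579^16≡307, 579^32≡549, 579^64≡624, 579^128≡521, 579^256≡648, 579^512≡128
754 = 512 + 128 + 64 + 32 + 16 + 2, so 579^754 ≡ 128·521·624·549·307·732 ≡ 486 (mod 937)
Right side y^r · r^s mod p:
Squares mod 937: 165^1≡165, 165^2≡52, 165^4≡830, 165^8≡205, 165^16≡797, 165^32≡860, 165^64≡307, 165^128≡549, 165^256≡624, 165^512≡521
884 = 512 + 256 + 64 + 32 + 16 + 4, so 165^884 ≡ 521·624·307·860·797·830 ≡ 72 (mod 937)
Squares mod 937: 884^1≡884, 884^2≡935, 884^4≡4, 884^8≡16, 884^16≡256, 884^32≡883, 884^64≡105, 884^128≡718, 884^256≡174
494 = 256 + 128 + 64 + 32 + 8 + 4 + 2, so 884^494 ≡ 174·718·105·883·16·4·935 ≡ 241 (mod 937)
72·241 = 17352 ≡ 486 (mod 937)
486 ≡ 486 (mod 937), so the signature is genuine.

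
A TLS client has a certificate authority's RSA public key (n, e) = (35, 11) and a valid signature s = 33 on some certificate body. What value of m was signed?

s^2 ≡ 33^2 = 1089 ≡ 4
s^4 ≡ 4^2 = 16
s^8 ≡ 16^2 = 256 ≡ 11
11 = 8 + 2 + 1, so s^11 ≡ 11·4·33 ≡ 17 (mod 35)

17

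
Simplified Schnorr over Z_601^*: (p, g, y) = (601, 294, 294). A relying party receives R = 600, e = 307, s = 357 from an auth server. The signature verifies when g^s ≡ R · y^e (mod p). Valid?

g^s mod p:
294^2 = 86436 ≡ 493
294^4 ≡ 493^2 = 243049 ≡ 245
294^8 ≡ 245^2 = 60025 ≡ 526
294^16 ≡ 526^2 = 276676 ≡ 216
294^32 ≡ 216^2 = 46656 ≡ 379
294^64 ≡ 379^2 = 143641 ≡ 2
294^128 ≡ 2^2 = 4
294^256 ≡ 4^2 = 16
357 = 256 + 64 + 32 + 4 + 1, so 294^357 ≡ 16·2·379·245·294 ≡ 497 (mod 601)
R · y^e mod p:
294^2 = 86436 ≡ 493
294^4 ≡ 493^2 = 243049 ≡ 245
294^8 ≡ 245^2 = 60025 ≡ 526
294^16 ≡ 526^2 = 276676 ≡ 216
294^32 ≡ 216^2 = 46656 ≡ 379
294^64 ≡ 379^2 = 143641 ≡ 2
294^128 ≡ 2^2 = 4
294^256 ≡ 4^2 = 16
307 = 256 + 32 + 16 + 2 + 1, so 294^307 ≡ 16·379·216·493·294 ≡ 104 (mod 601)
600·104 = 62400 ≡ 497 (mod 601)
497 ≡ 497 (mod 601); signature holds.

yes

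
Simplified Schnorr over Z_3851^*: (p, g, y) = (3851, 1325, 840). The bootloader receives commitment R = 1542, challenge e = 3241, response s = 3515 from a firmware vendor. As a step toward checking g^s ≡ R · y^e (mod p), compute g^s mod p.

1325^2 = 1755625 ≡ 3420
1325^4 ≡ 3420^2 = 11696400 ≡ 913
1325^8 ≡ 913^2 = 833569 ≡ 1753
1325^16 ≡ 1753^2 = 3073009 ≡ 3762
1325^32 ≡ 3762^2 = 14152644 ≡ 219
1325^64 ≡ 219^2 = 47961 ≡ 1749
1325^128 ≡ 1749^2 = 3059001 ≡ 1307
1325^256 ≡ 1307^2 = 1708249 ≡ 2256
1325^512 ≡ 2256^2 = 5089536 ≡ 2365
1325^1024 ≡ 2365^2 = 5593225 ≡ 1573
1325^2048 ≡ 1573^2 = 2474329 ≡ 1987
3515 = 2048 + 1024 + 256 + 128 + 32 + 16 + 8 + 2 + 1, so 1325^3515 ≡ 1987·1573·2256·1307·219·3762·1753·3420·1325 ≡ 850 (mod 3851)

850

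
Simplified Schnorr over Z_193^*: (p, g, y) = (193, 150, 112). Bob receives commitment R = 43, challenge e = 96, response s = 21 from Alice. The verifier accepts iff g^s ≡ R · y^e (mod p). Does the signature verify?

verifies

g^s mod p:
150^2 = 22500 ≡ 112
150^4 ≡ 112^2 = 12544 ≡ 192
150^8 ≡ 192^2 = 36864 ≡ 1
150^16 ≡ 1^2 = 1
21 = 16 + 4 + 1, so 150^21 ≡ 1·192·150 ≡ 43 (mod 193)
R · y^e mod p:
112^2 = 12544 ≡ 192
112^4 ≡ 192^2 = 36864 ≡ 1
112^8 ≡ 1^2 = 1
112^16 ≡ 1^2 = 1
112^32 ≡ 1^2 = 1
112^64 ≡ 1^2 = 1
96 = 64 + 32, so 112^96 ≡ 1·1 ≡ 1 (mod 193)
43·1 = 43 ≡ 43 (mod 193)
43 ≡ 43 (mod 193); signature holds.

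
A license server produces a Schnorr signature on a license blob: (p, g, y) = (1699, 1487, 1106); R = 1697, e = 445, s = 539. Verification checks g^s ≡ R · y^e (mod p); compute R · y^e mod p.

484

Squares mod 1699: 1106^1≡1106, 1106^2≡1655, 1106^4≡237, 1106^8≡102, 1106^16≡210, 1106^32≡1625, 1106^64≡379, 1106^128≡925, 1106^256≡1028
445 = 256 + 128 + 32 + 16 + 8 + 4 + 1, so 1106^445 ≡ 1028·925·1625·210·102·237·1106 ≡ 1457 (mod 1699)
R · y^e ≡ 1697·1457 = 2472529 ≡ 484 (mod 1699)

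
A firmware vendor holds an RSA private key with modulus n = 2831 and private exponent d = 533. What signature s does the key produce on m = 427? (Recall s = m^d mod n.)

m^2 ≡ 427^2 = 182329 ≡ 1145
m^4 ≡ 1145^2 = 1311025 ≡ 272
m^8 ≡ 272^2 = 73984 ≡ 378
m^16 ≡ 378^2 = 142884 ≡ 1334
m^32 ≡ 1334^2 = 1779556 ≡ 1688
m^64 ≡ 1688^2 = 2849344 ≡ 1358
m^128 ≡ 1358^2 = 1844164 ≡ 1183
m^256 ≡ 1183^2 = 1399489 ≡ 975
m^512 ≡ 975^2 = 950625 ≡ 2240
533 = 512 + 16 + 4 + 1, so m^533 ≡ 2240·1334·272·427 ≡ 1468 (mod 2831)

1468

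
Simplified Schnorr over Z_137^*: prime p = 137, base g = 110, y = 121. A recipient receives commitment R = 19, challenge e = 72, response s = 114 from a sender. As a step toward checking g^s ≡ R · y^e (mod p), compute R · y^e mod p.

Squares mod 137: 121^1≡121, 121^2≡119, 121^4≡50, 121^8≡34, 121^16≡60, 121^32≡38, 121^64≡74
72 = 64 + 8, so 121^72 ≡ 74·34 ≡ 50 (mod 137)
R · y^e ≡ 19·50 = 950 ≡ 128 (mod 137)

128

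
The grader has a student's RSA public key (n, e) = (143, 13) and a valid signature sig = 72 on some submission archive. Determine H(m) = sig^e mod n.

sig^2 ≡ 72^2 = 5184 ≡ 36
sig^4 ≡ 36^2 = 1296 ≡ 9
sig^8 ≡ 9^2 = 81
13 = 8 + 4 + 1, so sig^13 ≡ 81·9·72 ≡ 7 (mod 143)

7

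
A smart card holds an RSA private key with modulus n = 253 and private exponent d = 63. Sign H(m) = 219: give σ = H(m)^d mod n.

54

Squares mod 253: (H(m))^1≡219, (H(m))^2≡144, (H(m))^4≡243, (H(m))^8≡100, (H(m))^16≡133, (H(m))^32≡232
63 = 32 + 16 + 8 + 4 + 2 + 1, so (H(m))^63 ≡ 232·133·100·243·144·219 ≡ 54 (mod 253)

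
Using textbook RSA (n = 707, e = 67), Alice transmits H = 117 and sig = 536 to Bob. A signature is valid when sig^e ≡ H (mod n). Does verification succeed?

fails

sig^2 ≡ 536^2 = 287296 ≡ 254
sig^4 ≡ 254^2 = 64516 ≡ 179
sig^8 ≡ 179^2 = 32041 ≡ 226
sig^16 ≡ 226^2 = 51076 ≡ 172
sig^32 ≡ 172^2 = 29584 ≡ 597
sig^64 ≡ 597^2 = 356409 ≡ 81
67 = 64 + 2 + 1, so sig^67 ≡ 81·254·536 ≡ 585 (mod 707)
sig^67 mod 707 = 585, but H = 117.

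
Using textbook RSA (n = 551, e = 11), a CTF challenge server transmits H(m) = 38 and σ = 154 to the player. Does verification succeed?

Squares mod 551: σ^1≡154, σ^2≡23, σ^4≡529, σ^8≡484
11 = 8 + 2 + 1, so σ^11 ≡ 484·23·154 ≡ 167 (mod 551)
167 ≠ 38, so verification fails.

fails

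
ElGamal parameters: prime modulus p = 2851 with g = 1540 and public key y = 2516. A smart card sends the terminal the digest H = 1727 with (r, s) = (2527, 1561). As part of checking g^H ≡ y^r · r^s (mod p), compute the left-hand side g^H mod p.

1540^1727 mod 2851 = 1318

1318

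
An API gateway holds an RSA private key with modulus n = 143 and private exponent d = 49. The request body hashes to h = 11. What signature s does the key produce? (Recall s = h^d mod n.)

h^2 ≡ 11^2 = 121
h^4 ≡ 121^2 = 14641 ≡ 55
h^8 ≡ 55^2 = 3025 ≡ 22
h^16 ≡ 22^2 = 484 ≡ 55
h^32 ≡ 55^2 = 3025 ≡ 22
49 = 32 + 16 + 1, so h^49 ≡ 22·55·11 ≡ 11 (mod 143)

11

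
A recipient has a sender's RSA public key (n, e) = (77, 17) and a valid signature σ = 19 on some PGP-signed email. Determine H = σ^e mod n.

24

σ^2 ≡ 19^2 = 361 ≡ 53
σ^4 ≡ 53^2 = 2809 ≡ 37
σ^8 ≡ 37^2 = 1369 ≡ 60
σ^16 ≡ 60^2 = 3600 ≡ 58
17 = 16 + 1, so σ^17 ≡ 58·19 ≡ 24 (mod 77)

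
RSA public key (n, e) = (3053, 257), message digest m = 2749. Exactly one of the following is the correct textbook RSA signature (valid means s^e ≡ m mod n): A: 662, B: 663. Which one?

Candidate A: 662^257 mod 3053 = 2749
  → matches m = 2749
Candidate B: 663^257 mod 3053 = 793

A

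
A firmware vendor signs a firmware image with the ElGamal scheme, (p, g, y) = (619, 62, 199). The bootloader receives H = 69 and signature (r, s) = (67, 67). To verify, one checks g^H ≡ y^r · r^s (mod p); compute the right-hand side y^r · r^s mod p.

268

199^67 mod 619 = 500
67^67 mod 619 = 159
y^r · r^s ≡ 500·159 = 79500 ≡ 268 (mod 619)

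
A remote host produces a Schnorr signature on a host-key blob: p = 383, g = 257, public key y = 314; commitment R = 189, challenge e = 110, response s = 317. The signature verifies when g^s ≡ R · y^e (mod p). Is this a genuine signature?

g^s mod p:
257^2 = 66049 ≡ 173
257^4 ≡ 173^2 = 29929 ≡ 55
257^8 ≡ 55^2 = 3025 ≡ 344
257^16 ≡ 344^2 = 118336 ≡ 372
257^32 ≡ 372^2 = 138384 ≡ 121
257^64 ≡ 121^2 = 14641 ≡ 87
257^128 ≡ 87^2 = 7569 ≡ 292
257^256 ≡ 292^2 = 85264 ≡ 238
317 = 256 + 32 + 16 + 8 + 4 + 1, so 257^317 ≡ 238·121·372·344·55·257 ≡ 140 (mod 383)
R · y^e mod p:
314^2 = 98596 ≡ 165
314^4 ≡ 165^2 = 27225 ≡ 32
314^8 ≡ 32^2 = 1024 ≡ 258
314^16 ≡ 258^2 = 66564 ≡ 305
314^32 ≡ 305^2 = 93025 ≡ 339
314^64 ≡ 339^2 = 114921 ≡ 21
110 = 64 + 32 + 8 + 4 + 2, so 314^110 ≡ 21·339·258·32·165 ≡ 207 (mod 383)
189·207 = 39123 ≡ 57 (mod 383)
140 ≠ 57; the check fails.

forged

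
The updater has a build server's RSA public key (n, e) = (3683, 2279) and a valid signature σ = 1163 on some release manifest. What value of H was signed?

1378

σ^2 ≡ 1163^2 = 1352569 ≡ 908
σ^4 ≡ 908^2 = 824464 ≡ 3155
σ^8 ≡ 3155^2 = 9954025 ≡ 2559
σ^16 ≡ 2559^2 = 6548481 ≡ 107
σ^32 ≡ 107^2 = 11449 ≡ 400
σ^64 ≡ 400^2 = 160000 ≡ 1631
σ^128 ≡ 1631^2 = 2660161 ≡ 1035
σ^256 ≡ 1035^2 = 1071225 ≡ 3155
σ^512 ≡ 3155^2 = 9954025 ≡ 2559
σ^1024 ≡ 2559^2 = 6548481 ≡ 107
σ^2048 ≡ 107^2 = 11449 ≡ 400
2279 = 2048 + 128 + 64 + 32 + 4 + 2 + 1, so σ^2279 ≡ 400·1035·1631·400·3155·908·1163 ≡ 1378 (mod 3683)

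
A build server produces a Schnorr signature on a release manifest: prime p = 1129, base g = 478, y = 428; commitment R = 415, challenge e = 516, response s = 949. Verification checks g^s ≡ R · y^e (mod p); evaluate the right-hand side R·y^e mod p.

1070

428^2 = 183184 ≡ 286
428^4 ≡ 286^2 = 81796 ≡ 508
428^8 ≡ 508^2 = 258064 ≡ 652
428^16 ≡ 652^2 = 425104 ≡ 600
428^32 ≡ 600^2 = 360000 ≡ 978
428^64 ≡ 978^2 = 956484 ≡ 221
428^128 ≡ 221^2 = 48841 ≡ 294
428^256 ≡ 294^2 = 86436 ≡ 632
428^512 ≡ 632^2 = 399424 ≡ 887
516 = 512 + 4, so 428^516 ≡ 887·508 ≡ 125 (mod 1129)
R · y^e ≡ 415·125 = 51875 ≡ 1070 (mod 1129)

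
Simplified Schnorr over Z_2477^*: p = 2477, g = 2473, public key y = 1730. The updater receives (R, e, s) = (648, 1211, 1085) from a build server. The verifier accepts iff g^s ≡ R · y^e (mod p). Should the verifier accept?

g^s mod p:
2473^2 = 6115729 ≡ 16
2473^4 ≡ 16^2 = 256
2473^8 ≡ 256^2 = 65536 ≡ 1134
2473^16 ≡ 1134^2 = 1285956 ≡ 393
2473^32 ≡ 393^2 = 154449 ≡ 875
2473^64 ≡ 875^2 = 765625 ≡ 232
2473^128 ≡ 232^2 = 53824 ≡ 1807
2473^256 ≡ 1807^2 = 3265249 ≡ 563
2473^512 ≡ 563^2 = 316969 ≡ 2390
2473^1024 ≡ 2390^2 = 5712100 ≡ 138
1085 = 1024 + 32 + 16 + 8 + 4 + 1, so 2473^1085 ≡ 138·875·393·1134·256·2473 ≡ 119 (mod 2477)
R · y^e mod p:
1730^2 = 2992900 ≡ 684
1730^4 ≡ 684^2 = 467856 ≡ 2180
1730^8 ≡ 2180^2 = 4752400 ≡ 1514
1730^16 ≡ 1514^2 = 2292196 ≡ 971
1730^32 ≡ 971^2 = 942841 ≡ 1581
1730^64 ≡ 1581^2 = 2499561 ≡ 268
1730^128 ≡ 268^2 = 71824 ≡ 2468
1730^256 ≡ 2468^2 = 6091024 ≡ 81
1730^512 ≡ 81^2 = 6561 ≡ 1607
1730^1024 ≡ 1607^2 = 2582449 ≡ 1415
1211 = 1024 + 128 + 32 + 16 + 8 + 2 + 1, so 1730^1211 ≡ 1415·2468·1581·971·1514·684·1730 ≡ 1917 (mod 2477)
648·1917 = 1242216 ≡ 1239 (mod 2477)
119 ≠ 1239; the check fails.

reject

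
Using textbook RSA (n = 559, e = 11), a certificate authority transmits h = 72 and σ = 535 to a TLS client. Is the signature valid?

σ^2 ≡ 535^2 = 286225 ≡ 17
σ^4 ≡ 17^2 = 289
σ^8 ≡ 289^2 = 83521 ≡ 230
11 = 8 + 2 + 1, so σ^11 ≡ 230·17·535 ≡ 72 (mod 559)
Since 72 equals the digest 72, verification succeeds.

valid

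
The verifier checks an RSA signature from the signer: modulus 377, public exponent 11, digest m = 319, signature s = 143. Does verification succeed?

s^2 ≡ 143^2 = 20449 ≡ 91
s^4 ≡ 91^2 = 8281 ≡ 364
s^8 ≡ 364^2 = 132496 ≡ 169
11 = 8 + 2 + 1, so s^11 ≡ 169·91·143 ≡ 156 (mod 377)
156 ≠ 319, so verification fails.

fails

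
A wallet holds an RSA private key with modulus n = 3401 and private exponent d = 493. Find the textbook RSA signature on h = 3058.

h^2 ≡ 3058^2 = 9351364 ≡ 2015
h^4 ≡ 2015^2 = 4060225 ≡ 2832
h^8 ≡ 2832^2 = 8020224 ≡ 666
h^16 ≡ 666^2 = 443556 ≡ 1426
h^32 ≡ 1426^2 = 2033476 ≡ 3079
h^64 ≡ 3079^2 = 9480241 ≡ 1654
h^128 ≡ 1654^2 = 2735716 ≡ 1312
h^256 ≡ 1312^2 = 1721344 ≡ 438
493 = 256 + 128 + 64 + 32 + 8 + 4 + 1, so h^493 ≡ 438·1312·1654·3079·666·2832·3058 ≡ 2469 (mod 3401)

2469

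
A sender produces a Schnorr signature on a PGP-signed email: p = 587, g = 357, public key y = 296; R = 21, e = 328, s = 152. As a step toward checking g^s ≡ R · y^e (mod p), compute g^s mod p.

7

357^2 = 127449 ≡ 70
357^4 ≡ 70^2 = 4900 ≡ 204
357^8 ≡ 204^2 = 41616 ≡ 526
357^16 ≡ 526^2 = 276676 ≡ 199
357^32 ≡ 199^2 = 39601 ≡ 272
357^64 ≡ 272^2 = 73984 ≡ 22
357^128 ≡ 22^2 = 484
152 = 128 + 16 + 8, so 357^152 ≡ 484·199·526 ≡ 7 (mod 587)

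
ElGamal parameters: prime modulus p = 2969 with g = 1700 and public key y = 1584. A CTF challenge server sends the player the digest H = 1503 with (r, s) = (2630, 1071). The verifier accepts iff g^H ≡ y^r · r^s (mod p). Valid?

no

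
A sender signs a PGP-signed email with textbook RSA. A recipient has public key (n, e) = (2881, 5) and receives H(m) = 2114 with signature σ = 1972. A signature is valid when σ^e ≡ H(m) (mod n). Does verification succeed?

σ^2 ≡ 1972^2 = 3888784 ≡ 2315
σ^4 ≡ 2315^2 = 5359225 ≡ 565
5 = 4 + 1, so σ^5 ≡ 565·1972 ≡ 2114 (mod 2881)
Since 2114 equals the digest 2114, verification succeeds.

passes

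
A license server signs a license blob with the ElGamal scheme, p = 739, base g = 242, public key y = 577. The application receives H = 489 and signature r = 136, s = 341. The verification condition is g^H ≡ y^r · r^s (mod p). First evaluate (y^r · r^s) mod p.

432

Squares mod 739: 577^1≡577, 577^2≡379, 577^4≡275, 577^8≡247, 577^16≡411, 577^32≡429, 577^64≡30, 577^128≡161
136 = 128 + 8, so 577^136 ≡ 161·247 ≡ 600 (mod 739)
Squares mod 739: 136^1≡136, 136^2≡21, 136^4≡441, 136^8≡124, 136^16≡596, 136^32≡496, 136^64≡668, 136^128≡607, 136^256≡427
341 = 256 + 64 + 16 + 4 + 1, so 136^341 ≡ 427·668·596·441·136 ≡ 385 (mod 739)
y^r · r^s ≡ 600·385 = 231000 ≡ 432 (mod 739)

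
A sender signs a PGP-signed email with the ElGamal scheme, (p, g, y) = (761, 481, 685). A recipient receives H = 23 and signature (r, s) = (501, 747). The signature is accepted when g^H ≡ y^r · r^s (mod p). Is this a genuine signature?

Left side g^H mod p:
481^23 mod 761 = 7
Right side y^r · r^s mod p:
685^501 mod 761 = 443
501^747 mod 761 = 615
443·615 = 272445 ≡ 7 (mod 761)
7 ≡ 7 (mod 761), so the signature is genuine.

genuine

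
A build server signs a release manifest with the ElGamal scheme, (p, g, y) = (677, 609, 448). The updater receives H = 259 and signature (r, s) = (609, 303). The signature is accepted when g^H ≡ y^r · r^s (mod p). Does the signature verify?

does not verify

Left side g^H mod p:
609^259 mod 677 = 448
Right side y^r · r^s mod p:
448^609 mod 677 = 282
609^303 mod 677 = 611
282·611 = 172302 ≡ 344 (mod 677)
448 ≠ 344, so verification fails.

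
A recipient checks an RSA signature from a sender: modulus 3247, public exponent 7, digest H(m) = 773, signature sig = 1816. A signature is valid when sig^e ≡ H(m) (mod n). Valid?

no

sig^7 mod 3247 = 3185
The recovered value 3185 does not match the digest 773.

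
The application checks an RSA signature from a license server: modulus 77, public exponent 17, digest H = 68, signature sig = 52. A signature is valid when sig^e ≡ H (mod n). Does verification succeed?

passes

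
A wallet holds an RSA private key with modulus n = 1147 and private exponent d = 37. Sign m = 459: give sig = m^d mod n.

m^2 ≡ 459^2 = 210681 ≡ 780
m^4 ≡ 780^2 = 608400 ≡ 490
m^8 ≡ 490^2 = 240100 ≡ 377
m^16 ≡ 377^2 = 142129 ≡ 1048
m^32 ≡ 1048^2 = 1098304 ≡ 625
37 = 32 + 4 + 1, so m^37 ≡ 625·490·459 ≡ 459 (mod 1147)

459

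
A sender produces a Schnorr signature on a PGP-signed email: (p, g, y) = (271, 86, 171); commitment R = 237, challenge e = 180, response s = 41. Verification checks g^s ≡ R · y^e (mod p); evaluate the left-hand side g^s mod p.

Squares mod 271: 86^1≡86, 86^2≡79, 86^4≡8, 86^8≡64, 86^16≡31, 86^32≡148
41 = 32 + 8 + 1, so 86^41 ≡ 148·64·86 ≡ 237 (mod 271)

237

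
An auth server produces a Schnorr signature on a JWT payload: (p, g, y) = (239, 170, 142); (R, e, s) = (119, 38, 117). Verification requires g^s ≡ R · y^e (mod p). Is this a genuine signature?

forged

g^s mod p:
170^117 mod 239 = 88
R · y^e mod p:
142^38 mod 239 = 176
119·176 = 20944 ≡ 151 (mod 239)
88 ≠ 151; the check fails.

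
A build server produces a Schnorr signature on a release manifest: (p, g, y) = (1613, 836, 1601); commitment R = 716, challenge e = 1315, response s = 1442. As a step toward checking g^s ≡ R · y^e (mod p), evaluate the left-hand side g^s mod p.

566

Squares mod 1613: 836^1≡836, 836^2≡467, 836^4≡334, 836^8≡259, 836^16≡948, 836^32≡263, 836^64≡1423, 836^128≡614, 836^256≡1167, 836^512≡517, 836^1024≡1144
1442 = 1024 + 256 + 128 + 32 + 2, so 836^1442 ≡ 1144·1167·614·263·467 ≡ 566 (mod 1613)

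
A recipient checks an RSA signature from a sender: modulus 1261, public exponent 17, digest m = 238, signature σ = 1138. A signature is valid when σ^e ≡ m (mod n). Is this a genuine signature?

forged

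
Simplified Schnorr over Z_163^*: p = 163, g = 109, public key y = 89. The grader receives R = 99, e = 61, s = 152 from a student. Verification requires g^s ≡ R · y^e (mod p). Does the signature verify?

does not verify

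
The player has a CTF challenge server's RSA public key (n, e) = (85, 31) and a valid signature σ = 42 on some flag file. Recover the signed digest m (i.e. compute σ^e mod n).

83

Squares mod 85: σ^1≡42, σ^2≡64, σ^4≡16, σ^8≡1, σ^16≡1
31 = 16 + 8 + 4 + 2 + 1, so σ^31 ≡ 1·1·16·64·42 ≡ 83 (mod 85)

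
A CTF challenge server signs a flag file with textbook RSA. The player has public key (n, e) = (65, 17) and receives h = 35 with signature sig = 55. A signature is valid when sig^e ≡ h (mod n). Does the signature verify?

verifies

sig^2 ≡ 55^2 = 3025 ≡ 35
sig^4 ≡ 35^2 = 1225 ≡ 55
sig^8 ≡ 55^2 = 3025 ≡ 35
sig^16 ≡ 35^2 = 1225 ≡ 55
17 = 16 + 1, so sig^17 ≡ 55·55 ≡ 35 (mod 65)
sig^17 mod 65 = 35 matches h.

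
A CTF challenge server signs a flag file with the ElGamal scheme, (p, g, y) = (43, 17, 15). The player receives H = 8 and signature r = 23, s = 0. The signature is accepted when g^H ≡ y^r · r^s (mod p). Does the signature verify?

verifies

Left side g^H mod p:
17^2 = 289 ≡ 31
17^4 ≡ 31^2 = 961 ≡ 15
17^8 ≡ 15^2 = 225 ≡ 10
Right side y^r · r^s mod p:
15^2 = 225 ≡ 10
15^4 ≡ 10^2 = 100 ≡ 14
15^8 ≡ 14^2 = 196 ≡ 24
15^16 ≡ 24^2 = 576 ≡ 17
23 = 16 + 4 + 2 + 1, so 15^23 ≡ 17·14·10·15 ≡ 10 (mod 43)
23^0 mod 43 = 1
10·1 = 10 ≡ 10 (mod 43)
10 ≡ 10 (mod 43), so the signature is genuine.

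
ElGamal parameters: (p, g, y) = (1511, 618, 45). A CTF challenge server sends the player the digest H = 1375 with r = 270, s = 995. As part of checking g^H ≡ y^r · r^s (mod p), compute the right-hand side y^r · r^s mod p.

40

45^2 = 2025 ≡ 514
45^4 ≡ 514^2 = 264196 ≡ 1282
45^8 ≡ 1282^2 = 1643524 ≡ 1067
45^16 ≡ 1067^2 = 1138489 ≡ 706
45^32 ≡ 706^2 = 498436 ≡ 1317
45^64 ≡ 1317^2 = 1734489 ≡ 1372
45^128 ≡ 1372^2 = 1882384 ≡ 1189
45^256 ≡ 1189^2 = 1413721 ≡ 936
270 = 256 + 8 + 4 + 2, so 45^270 ≡ 936·1067·1282·514 ≡ 98 (mod 1511)
270^2 = 72900 ≡ 372
270^4 ≡ 372^2 = 138384 ≡ 883
270^8 ≡ 883^2 = 779689 ≡ 13
270^16 ≡ 13^2 = 169
270^32 ≡ 169^2 = 28561 ≡ 1363
270^64 ≡ 1363^2 = 1857769 ≡ 750
270^128 ≡ 750^2 = 562500 ≡ 408
270^256 ≡ 408^2 = 166464 ≡ 254
270^512 ≡ 254^2 = 64516 ≡ 1054
995 = 512 + 256 + 128 + 64 + 32 + 2 + 1, so 270^995 ≡ 1054·254·408·750·1363·372·270 ≡ 833 (mod 1511)
y^r · r^s ≡ 98·833 = 81634 ≡ 40 (mod 1511)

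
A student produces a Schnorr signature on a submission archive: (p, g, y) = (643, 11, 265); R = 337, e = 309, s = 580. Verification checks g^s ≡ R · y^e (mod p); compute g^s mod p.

455

Squares mod 643: 11^1≡11, 11^2≡121, 11^4≡495, 11^8≡42, 11^16≡478, 11^32≡219, 11^64≡379, 11^128≡252, 11^256≡490, 11^512≡261
580 = 512 + 64 + 4, so 11^580 ≡ 261·379·495 ≡ 455 (mod 643)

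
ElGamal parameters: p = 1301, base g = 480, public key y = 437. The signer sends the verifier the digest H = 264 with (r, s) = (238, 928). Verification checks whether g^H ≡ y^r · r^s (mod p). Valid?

Left side g^H mod p:
480^2 = 230400 ≡ 123
480^4 ≡ 123^2 = 15129 ≡ 818
480^8 ≡ 818^2 = 669124 ≡ 410
480^16 ≡ 410^2 = 168100 ≡ 271
480^32 ≡ 271^2 = 73441 ≡ 585
480^64 ≡ 585^2 = 342225 ≡ 62
480^128 ≡ 62^2 = 3844 ≡ 1242
480^256 ≡ 1242^2 = 1542564 ≡ 879
264 = 256 + 8, so 480^264 ≡ 879·410 ≡ 13 (mod 1301)
Right side y^r · r^s mod p:
437^2 = 190969 ≡ 1023
437^4 ≡ 1023^2 = 1046529 ≡ 525
437^8 ≡ 525^2 = 275625 ≡ 1114
437^16 ≡ 1114^2 = 1240996 ≡ 1143
437^32 ≡ 1143^2 = 1306449 ≡ 245
437^64 ≡ 245^2 = 60025 ≡ 179
437^128 ≡ 179^2 = 32041 ≡ 817
238 = 128 + 64 + 32 + 8 + 4 + 2, so 437^238 ≡ 817·179·245·1114·525·1023 ≡ 1242 (mod 1301)
238^2 = 56644 ≡ 701
238^4 ≡ 701^2 = 491401 ≡ 924
238^8 ≡ 924^2 = 853776 ≡ 320
238^16 ≡ 320^2 = 102400 ≡ 922
238^32 ≡ 922^2 = 850084 ≡ 531
238^64 ≡ 531^2 = 281961 ≡ 945
238^128 ≡ 945^2 = 893025 ≡ 539
238^256 ≡ 539^2 = 290521 ≡ 398
238^512 ≡ 398^2 = 158404 ≡ 983
928 = 512 + 256 + 128 + 32, so 238^928 ≡ 983·398·539·531 ≡ 134 (mod 1301)
1242·134 = 166428 ≡ 1201 (mod 1301)
13 ≠ 1201, so verification fails.

no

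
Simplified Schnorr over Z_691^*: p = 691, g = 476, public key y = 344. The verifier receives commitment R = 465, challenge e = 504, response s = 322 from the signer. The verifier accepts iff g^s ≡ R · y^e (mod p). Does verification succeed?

g^s mod p:
476^2 = 226576 ≡ 619
476^4 ≡ 619^2 = 383161 ≡ 347
476^8 ≡ 347^2 = 120409 ≡ 175
476^16 ≡ 175^2 = 30625 ≡ 221
476^32 ≡ 221^2 = 48841 ≡ 471
476^64 ≡ 471^2 = 221841 ≡ 30
476^128 ≡ 30^2 = 900 ≡ 209
476^256 ≡ 209^2 = 43681 ≡ 148
322 = 256 + 64 + 2, so 476^322 ≡ 148·30·619 ≡ 253 (mod 691)
R · y^e mod p:
344^2 = 118336 ≡ 175
344^4 ≡ 175^2 = 30625 ≡ 221
344^8 ≡ 221^2 = 48841 ≡ 471
344^16 ≡ 471^2 = 221841 ≡ 30
344^32 ≡ 30^2 = 900 ≡ 209
344^64 ≡ 209^2 = 43681 ≡ 148
344^128 ≡ 148^2 = 21904 ≡ 483
344^256 ≡ 483^2 = 233289 ≡ 422
504 = 256 + 128 + 64 + 32 + 16 + 8, so 344^504 ≡ 422·483·148·209·30·471 ≡ 271 (mod 691)
465·271 = 126015 ≡ 253 (mod 691)
253 ≡ 253 (mod 691); signature holds.

passes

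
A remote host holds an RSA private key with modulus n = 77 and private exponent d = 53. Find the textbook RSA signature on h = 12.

Squares mod 77: h^1≡12, h^2≡67, h^4≡23, h^8≡67, h^16≡23, h^32≡67
53 = 32 + 16 + 4 + 1, so h^53 ≡ 67·23·23·12 ≡ 45 (mod 77)

45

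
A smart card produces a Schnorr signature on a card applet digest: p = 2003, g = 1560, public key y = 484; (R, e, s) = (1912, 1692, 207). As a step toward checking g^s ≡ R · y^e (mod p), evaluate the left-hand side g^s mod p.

633

Squares mod 2003: 1560^1≡1560, 1560^2≡1958, 1560^4≡22, 1560^8≡484, 1560^16≡1908, 1560^32≡1013, 1560^64≡633, 1560^128≡89
207 = 128 + 64 + 8 + 4 + 2 + 1, so 1560^207 ≡ 89·633·484·22·1958·1560 ≡ 633 (mod 2003)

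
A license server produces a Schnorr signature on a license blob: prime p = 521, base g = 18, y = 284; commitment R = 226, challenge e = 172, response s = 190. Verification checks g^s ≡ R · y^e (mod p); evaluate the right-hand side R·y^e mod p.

421

284^2 = 80656 ≡ 422
284^4 ≡ 422^2 = 178084 ≡ 423
284^8 ≡ 423^2 = 178929 ≡ 226
284^16 ≡ 226^2 = 51076 ≡ 18
284^32 ≡ 18^2 = 324
284^64 ≡ 324^2 = 104976 ≡ 255
284^128 ≡ 255^2 = 65025 ≡ 421
172 = 128 + 32 + 8 + 4, so 284^172 ≡ 421·324·226·423 ≡ 18 (mod 521)
R · y^e ≡ 226·18 = 4068 ≡ 421 (mod 521)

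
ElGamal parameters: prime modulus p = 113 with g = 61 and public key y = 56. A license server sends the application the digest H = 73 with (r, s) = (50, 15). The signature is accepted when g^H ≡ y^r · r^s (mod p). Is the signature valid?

Left side g^H mod p:
61^2 = 3721 ≡ 105
61^4 ≡ 105^2 = 11025 ≡ 64
61^8 ≡ 64^2 = 4096 ≡ 28
61^16 ≡ 28^2 = 784 ≡ 106
61^32 ≡ 106^2 = 11236 ≡ 49
61^64 ≡ 49^2 = 2401 ≡ 28
73 = 64 + 8 + 1, so 61^73 ≡ 28·28·61 ≡ 25 (mod 113)
Right side y^r · r^s mod p:
56^2 = 3136 ≡ 85
56^4 ≡ 85^2 = 7225 ≡ 106
56^8 ≡ 106^2 = 11236 ≡ 49
56^16 ≡ 49^2 = 2401 ≡ 28
56^32 ≡ 28^2 = 784 ≡ 106
50 = 32 + 16 + 2, so 56^50 ≡ 106·28·85 ≡ 64 (mod 113)
50^2 = 2500 ≡ 14
50^4 ≡ 14^2 = 196 ≡ 83
50^8 ≡ 83^2 = 6889 ≡ 109
15 = 8 + 4 + 2 + 1, so 50^15 ≡ 109·83·14·50 ≡ 41 (mod 113)
64·41 = 2624 ≡ 25 (mod 113)
25 ≡ 25 (mod 113), so the signature is genuine.

valid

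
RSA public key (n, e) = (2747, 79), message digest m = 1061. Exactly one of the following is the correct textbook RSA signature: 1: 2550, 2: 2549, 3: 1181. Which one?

1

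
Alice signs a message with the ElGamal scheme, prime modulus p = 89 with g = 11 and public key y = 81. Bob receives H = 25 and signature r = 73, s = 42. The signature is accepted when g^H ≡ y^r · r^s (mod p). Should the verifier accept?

Left side g^H mod p:
11^25 mod 89 = 85
Right side y^r · r^s mod p:
81^73 mod 89 = 44
73^42 mod 89 = 8
44·8 = 352 ≡ 85 (mod 89)
85 ≡ 85 (mod 89), so the signature is genuine.

accept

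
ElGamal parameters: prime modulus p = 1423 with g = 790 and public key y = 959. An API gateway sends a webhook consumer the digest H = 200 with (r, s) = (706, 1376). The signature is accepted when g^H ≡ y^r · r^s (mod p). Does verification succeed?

passes

Left side g^H mod p:
Squares mod 1423: 790^1≡790, 790^2≡826, 790^4≡659, 790^8≡266, 790^16≡1029, 790^32≡129, 790^64≡988, 790^128≡1389
200 = 128 + 64 + 8, so 790^200 ≡ 1389·988·266 ≡ 968 (mod 1423)
Right side y^r · r^s mod p:
Squares mod 1423: 959^1≡959, 959^2≡423, 959^4≡1054, 959^8≡976, 959^16≡589, 959^32≡1132, 959^64≡724, 959^128≡512, 959^256≡312, 959^512≡580
706 = 512 + 128 + 64 + 2, so 959^706 ≡ 580·512·724·423 ≡ 802 (mod 1423)
Squares mod 1423: 706^1≡706, 706^2≡386, 706^4≡1004, 706^8≡532, 706^16≡1270, 706^32≡641, 706^64≡1057, 706^128≡194, 706^256≡638, 706^512≡66, 706^1024≡87
1376 = 1024 + 256 + 64 + 32, so 706^1376 ≡ 87·638·1057·641 ≡ 278 (mod 1423)
802·278 = 222956 ≡ 968 (mod 1423)
968 ≡ 968 (mod 1423), so the signature is genuine.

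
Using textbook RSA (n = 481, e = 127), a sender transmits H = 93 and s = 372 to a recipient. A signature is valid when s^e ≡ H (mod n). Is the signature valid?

invalid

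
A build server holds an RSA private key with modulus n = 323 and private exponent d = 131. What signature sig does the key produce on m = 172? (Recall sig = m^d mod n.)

m^2 ≡ 172^2 = 29584 ≡ 191
m^4 ≡ 191^2 = 36481 ≡ 305
m^8 ≡ 305^2 = 93025 ≡ 1
m^16 ≡ 1^2 = 1
m^32 ≡ 1^2 = 1
m^64 ≡ 1^2 = 1
m^128 ≡ 1^2 = 1
131 = 128 + 2 + 1, so m^131 ≡ 1·191·172 ≡ 229 (mod 323)

229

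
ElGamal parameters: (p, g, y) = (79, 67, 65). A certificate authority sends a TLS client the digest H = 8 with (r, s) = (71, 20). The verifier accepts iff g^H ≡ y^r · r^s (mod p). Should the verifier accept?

reject

Left side g^H mod p:
Squares mod 79: 67^1≡67, 67^2≡65, 67^4≡38, 67^8≡22
67^8 ≡ 22 (mod 79)
Right side y^r · r^s mod p:
Squares mod 79: 65^1≡65, 65^2≡38, 65^4≡22, 65^8≡10, 65^16≡21, 65^32≡46, 65^64≡62
71 = 64 + 4 + 2 + 1, so 65^71 ≡ 62·22·38·65 ≡ 46 (mod 79)
Squares mod 79: 71^1≡71, 71^2≡64, 71^4≡67, 71^8≡65, 71^16≡38
20 = 16 + 4, so 71^20 ≡ 38·67 ≡ 18 (mod 79)
46·18 = 828 ≡ 38 (mod 79)
22 ≠ 38, so verification fails.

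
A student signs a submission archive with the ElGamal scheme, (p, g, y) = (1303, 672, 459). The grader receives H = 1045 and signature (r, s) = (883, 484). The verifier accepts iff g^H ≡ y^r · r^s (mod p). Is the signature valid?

invalid

Left side g^H mod p:
672^2 = 451584 ≡ 746
672^4 ≡ 746^2 = 556516 ≡ 135
672^8 ≡ 135^2 = 18225 ≡ 1286
672^16 ≡ 1286^2 = 1653796 ≡ 289
672^32 ≡ 289^2 = 83521 ≡ 129
672^64 ≡ 129^2 = 16641 ≡ 1005
672^128 ≡ 1005^2 = 1010025 ≡ 200
672^256 ≡ 200^2 = 40000 ≡ 910
672^512 ≡ 910^2 = 828100 ≡ 695
672^1024 ≡ 695^2 = 483025 ≡ 915
1045 = 1024 + 16 + 4 + 1, so 672^1045 ≡ 915·289·135·672 ≡ 1079 (mod 1303)
Right side y^r · r^s mod p:
459^2 = 210681 ≡ 898
459^4 ≡ 898^2 = 806404 ≡ 1150
459^8 ≡ 1150^2 = 1322500 ≡ 1258
459^16 ≡ 1258^2 = 1582564 ≡ 722
459^32 ≡ 722^2 = 521284 ≡ 84
459^64 ≡ 84^2 = 7056 ≡ 541
459^128 ≡ 541^2 = 292681 ≡ 809
459^256 ≡ 809^2 = 654481 ≡ 375
459^512 ≡ 375^2 = 140625 ≡ 1204
883 = 512 + 256 + 64 + 32 + 16 + 2 + 1, so 459^883 ≡ 1204·375·541·84·722·898·459 ≡ 311 (mod 1303)
883^2 = 779689 ≡ 495
883^4 ≡ 495^2 = 245025 ≡ 61
883^8 ≡ 61^2 = 3721 ≡ 1115
883^16 ≡ 1115^2 = 1243225 ≡ 163
883^32 ≡ 163^2 = 26569 ≡ 509
883^64 ≡ 509^2 = 259081 ≡ 1087
883^128 ≡ 1087^2 = 1181569 ≡ 1051
883^256 ≡ 1051^2 = 1104601 ≡ 960
484 = 256 + 128 + 64 + 32 + 4, so 883^484 ≡ 960·1051·1087·509·61 ≡ 711 (mod 1303)
311·711 = 221121 ≡ 914 (mod 1303)
1079 ≠ 914, so verification fails.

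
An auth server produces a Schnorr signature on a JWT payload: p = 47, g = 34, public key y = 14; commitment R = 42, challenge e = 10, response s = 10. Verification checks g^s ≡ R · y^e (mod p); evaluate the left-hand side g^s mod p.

2

Squares mod 47: 34^1≡34, 34^2≡28, 34^4≡32, 34^8≡37
10 = 8 + 2, so 34^10 ≡ 37·28 ≡ 2 (mod 47)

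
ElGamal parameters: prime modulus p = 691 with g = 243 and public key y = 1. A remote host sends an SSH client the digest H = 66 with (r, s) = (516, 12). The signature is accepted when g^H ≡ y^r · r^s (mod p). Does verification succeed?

Left side g^H mod p:
243^66 mod 691 = 310
Right side y^r · r^s mod p:
1^516 mod 691 = 1
516^12 mod 691 = 310
1·310 = 310 ≡ 310 (mod 691)
310 ≡ 310 (mod 691), so the signature is genuine.

passes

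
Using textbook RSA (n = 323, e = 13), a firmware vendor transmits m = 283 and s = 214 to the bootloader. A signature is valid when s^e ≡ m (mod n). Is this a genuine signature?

s^2 ≡ 214^2 = 45796 ≡ 253
s^4 ≡ 253^2 = 64009 ≡ 55
s^8 ≡ 55^2 = 3025 ≡ 118
13 = 8 + 4 + 1, so s^13 ≡ 118·55·214 ≡ 283 (mod 323)
Since 283 equals the digest 283, verification succeeds.

genuine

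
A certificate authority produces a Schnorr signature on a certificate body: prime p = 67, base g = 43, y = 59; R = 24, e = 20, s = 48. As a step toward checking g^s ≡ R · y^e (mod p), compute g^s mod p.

59

Squares mod 67: 43^1≡43, 43^2≡40, 43^4≡59, 43^8≡64, 43^16≡9, 43^32≡14
48 = 32 + 16, so 43^48 ≡ 14·9 ≡ 59 (mod 67)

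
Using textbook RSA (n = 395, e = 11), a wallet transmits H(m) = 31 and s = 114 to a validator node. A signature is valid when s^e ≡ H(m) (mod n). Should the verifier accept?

Squares mod 395: s^1≡114, s^2≡356, s^4≡336, s^8≡321
11 = 8 + 2 + 1, so s^11 ≡ 321·356·114 ≡ 364 (mod 395)
The recovered value 364 does not match the digest 31.

reject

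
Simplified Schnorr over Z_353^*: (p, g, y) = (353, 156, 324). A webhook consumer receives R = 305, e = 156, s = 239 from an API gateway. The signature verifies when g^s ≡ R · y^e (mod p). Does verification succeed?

fails

g^s mod p:
156^239 mod 353 = 19
R · y^e mod p:
324^156 mod 353 = 331
305·331 = 100955 ≡ 350 (mod 353)
19 ≠ 350; the check fails.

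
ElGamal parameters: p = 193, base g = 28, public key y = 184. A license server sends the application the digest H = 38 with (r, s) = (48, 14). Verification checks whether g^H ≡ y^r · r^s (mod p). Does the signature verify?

verifies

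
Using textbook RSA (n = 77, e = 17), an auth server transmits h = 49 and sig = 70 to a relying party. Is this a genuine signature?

genuine

sig^2 ≡ 70^2 = 4900 ≡ 49
sig^4 ≡ 49^2 = 2401 ≡ 14
sig^8 ≡ 14^2 = 196 ≡ 42
sig^16 ≡ 42^2 = 1764 ≡ 70
17 = 16 + 1, so sig^17 ≡ 70·70 ≡ 49 (mod 77)
sig^17 mod 77 = 49 matches h.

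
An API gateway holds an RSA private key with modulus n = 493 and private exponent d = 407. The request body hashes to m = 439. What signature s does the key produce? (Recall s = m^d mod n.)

91

m^407 mod 493 = 91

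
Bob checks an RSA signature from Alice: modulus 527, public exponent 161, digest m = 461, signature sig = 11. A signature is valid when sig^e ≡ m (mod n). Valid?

no

sig^2 ≡ 11^2 = 121
sig^4 ≡ 121^2 = 14641 ≡ 412
sig^8 ≡ 412^2 = 169744 ≡ 50
sig^16 ≡ 50^2 = 2500 ≡ 392
sig^32 ≡ 392^2 = 153664 ≡ 307
sig^64 ≡ 307^2 = 94249 ≡ 443
sig^128 ≡ 443^2 = 196249 ≡ 205
161 = 128 + 32 + 1, so sig^161 ≡ 205·307·11 ≡ 334 (mod 527)
334 ≠ 461, so verification fails.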